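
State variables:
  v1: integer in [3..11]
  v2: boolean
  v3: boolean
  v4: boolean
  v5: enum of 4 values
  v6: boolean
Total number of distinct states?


State space = product of domain sizes of all variables.
Domain sizes:
  v1 (integer in [3..11]): 9
  v2 (boolean): 2
  v3 (boolean): 2
  v4 (boolean): 2
  v5 (enum of 4 values): 4
  v6 (boolean): 2
Product = 9 * 2 * 2 * 2 * 4 * 2 = 576

576


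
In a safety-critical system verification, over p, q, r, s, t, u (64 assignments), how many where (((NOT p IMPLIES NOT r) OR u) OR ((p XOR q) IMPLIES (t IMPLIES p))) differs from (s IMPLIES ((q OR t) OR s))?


F1 = (((NOT p IMPLIES NOT r) OR u) OR ((p XOR q) IMPLIES (t IMPLIES p)))
F2 = (s IMPLIES ((q OR t) OR s))
Evaluate both on each of 64 rows (bits = p,q,r,s,t,u):
  row 0 [000000]: F1=1 F2=1 -> 0
  row 1 [000001]: F1=1 F2=1 -> 0
  row 2 [000010]: F1=1 F2=1 -> 0
  row 3 [000011]: F1=1 F2=1 -> 0
  row 4 [000100]: F1=1 F2=1 -> 0
  (every remaining row is evaluated the same way; all 64 results are listed next)
Full result column, 8 rows per line (p,q,r fixed per line; s,t,u runs 000..111 left to right):
  rows 0-7 [p,q,r=000]: 00000000  (ones: 0)
  rows 8-15 [p,q,r=001]: 00000000  (ones: 0)
  rows 16-23 [p,q,r=010]: 00000000  (ones: 0)
  rows 24-31 [p,q,r=011]: 00100010  (ones: 2)
  rows 32-39 [p,q,r=100]: 00000000  (ones: 0)
  rows 40-47 [p,q,r=101]: 00000000  (ones: 0)
  rows 48-55 [p,q,r=110]: 00000000  (ones: 0)
  rows 56-63 [p,q,r=111]: 00000000  (ones: 0)
Disagreements = 0+0+0+2+0+0+0+0 = 2

2


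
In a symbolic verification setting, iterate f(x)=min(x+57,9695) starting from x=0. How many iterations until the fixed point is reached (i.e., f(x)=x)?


Step 1: x=0, cap=9695, increment=57
Step 2: x grows by 57 each step until capped at 9695; fixed point is x=9695
Step 3: iterations = ceil(9695/57) = 171

171


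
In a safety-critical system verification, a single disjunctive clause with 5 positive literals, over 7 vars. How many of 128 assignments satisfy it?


Step 1: Total=2^7=128
Step 2: Unsat when all 5 false: 2^2=4
Step 3: Sat=128-4=124

124


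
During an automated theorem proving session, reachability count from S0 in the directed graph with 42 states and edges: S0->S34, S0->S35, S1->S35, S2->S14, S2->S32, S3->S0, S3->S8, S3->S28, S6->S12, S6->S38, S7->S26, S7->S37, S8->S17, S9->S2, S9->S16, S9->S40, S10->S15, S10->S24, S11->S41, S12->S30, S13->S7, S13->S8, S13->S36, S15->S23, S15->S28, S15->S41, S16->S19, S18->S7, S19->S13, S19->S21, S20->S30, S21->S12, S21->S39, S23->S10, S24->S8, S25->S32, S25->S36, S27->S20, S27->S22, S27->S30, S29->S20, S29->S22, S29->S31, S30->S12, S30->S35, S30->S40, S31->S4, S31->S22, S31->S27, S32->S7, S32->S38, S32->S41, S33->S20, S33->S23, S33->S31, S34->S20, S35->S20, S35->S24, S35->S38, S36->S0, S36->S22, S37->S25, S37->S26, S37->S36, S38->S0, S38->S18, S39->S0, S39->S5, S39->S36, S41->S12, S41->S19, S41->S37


BFS from S0:
  layer 0: {S0}
  layer 1: {S34, S35}
  layer 2: {S20, S24, S38}
  layer 3: {S8, S18, S30}
  layer 4: {S7, S12, S17, S40}
  layer 5: {S26, S37}
  layer 6: {S25, S36}
  layer 7: {S22, S32}
  layer 8: {S41}
  layer 9: {S19}
  layer 10: {S13, S21}
  layer 11: {S39}
  layer 12: {S5}
Reachable set: {S0, S5, S7, S8, S12, S13, S17, S18, S19, S20, S21, S22, S24, S25, S26, S30, S32, S34, S35, S36, S37, S38, S39, S40, S41}
Count = 25

25


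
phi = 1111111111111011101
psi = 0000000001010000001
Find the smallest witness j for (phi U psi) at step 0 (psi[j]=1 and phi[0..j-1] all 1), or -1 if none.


(phi U psi) at 0: need smallest j with psi[j]=1 and phi[i]=1 for all i in [0,j).
Scan from step 0:
  step 0: phi=1, psi=0 -> continue
  step 1: phi=1, psi=0 -> continue
  step 2: phi=1, psi=0 -> continue
  step 3: phi=1, psi=0 -> continue
  step 9: psi=1 and phi held for [0,9) -> witness found
Witness step = 9

9


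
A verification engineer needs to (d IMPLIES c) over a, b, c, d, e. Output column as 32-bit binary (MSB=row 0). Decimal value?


Formula: (d IMPLIES c) over a, b, c, d, e (32 rows)
Evaluate each row (bits = a,b,c,d,e, MSB first):
  row 0 [00000]: (0 IMPLIES 0) -> 1
  row 1 [00001]: (0 IMPLIES 0) -> 1
  row 2 [00010]: (1 IMPLIES 0) -> 0
  row 3 [00011]: (1 IMPLIES 0) -> 0
  row 4 [00100]: (0 IMPLIES 1) -> 1
  row 5 [00101]: (0 IMPLIES 1) -> 1
  row 6 [00110]: (1 IMPLIES 1) -> 1
  row 7 [00111]: (1 IMPLIES 1) -> 1
  row 8 [01000]: (0 IMPLIES 0) -> 1
  row 9 [01001]: (0 IMPLIES 0) -> 1
  row 10 [01010]: (1 IMPLIES 0) -> 0
  row 11 [01011]: (1 IMPLIES 0) -> 0
  row 12 [01100]: (0 IMPLIES 1) -> 1
  row 13 [01101]: (0 IMPLIES 1) -> 1
  row 14 [01110]: (1 IMPLIES 1) -> 1
  row 15 [01111]: (1 IMPLIES 1) -> 1
  row 16 [10000]: (0 IMPLIES 0) -> 1
  row 17 [10001]: (0 IMPLIES 0) -> 1
  row 18 [10010]: (1 IMPLIES 0) -> 0
  row 19 [10011]: (1 IMPLIES 0) -> 0
  row 20 [10100]: (0 IMPLIES 1) -> 1
  row 21 [10101]: (0 IMPLIES 1) -> 1
  row 22 [10110]: (1 IMPLIES 1) -> 1
  row 23 [10111]: (1 IMPLIES 1) -> 1
  row 24 [11000]: (0 IMPLIES 0) -> 1
  row 25 [11001]: (0 IMPLIES 0) -> 1
  row 26 [11010]: (1 IMPLIES 0) -> 0
  row 27 [11011]: (1 IMPLIES 0) -> 0
  row 28 [11100]: (0 IMPLIES 1) -> 1
  row 29 [11101]: (0 IMPLIES 1) -> 1
  row 30 [11110]: (1 IMPLIES 1) -> 1
  row 31 [11111]: (1 IMPLIES 1) -> 1
Full result column, 4 rows per line (a,b,c fixed per line; d,e runs 00..11 left to right):
  rows 0-3 [a,b,c=000]: 1100  = hex C
  rows 4-7 [a,b,c=001]: 1111  = hex F
  rows 8-11 [a,b,c=010]: 1100  = hex C
  rows 12-15 [a,b,c=011]: 1111  = hex F
  rows 16-19 [a,b,c=100]: 1100  = hex C
  rows 20-23 [a,b,c=101]: 1111  = hex F
  rows 24-27 [a,b,c=110]: 1100  = hex C
  rows 28-31 [a,b,c=111]: 1111  = hex F
Output column (row 0 .. row 31) = 11001111110011111100111111001111
Output column grouped in 4s = 1100 1111 1100 1111 1100 1111 1100 1111 = 0xCFCFCFCF
Convert to decimal digit by digit (value = value*16 + digit):
  C -> 12
  12*16 + 15 (F) = 207
  207*16 + 12 (C) = 3324
  3324*16 + 15 (F) = 53199
  53199*16 + 12 (C) = 851196
  851196*16 + 15 (F) = 13619151
  13619151*16 + 12 (C) = 217906428
  217906428*16 + 15 (F) = 3486502863
Decimal = 3486502863

3486502863


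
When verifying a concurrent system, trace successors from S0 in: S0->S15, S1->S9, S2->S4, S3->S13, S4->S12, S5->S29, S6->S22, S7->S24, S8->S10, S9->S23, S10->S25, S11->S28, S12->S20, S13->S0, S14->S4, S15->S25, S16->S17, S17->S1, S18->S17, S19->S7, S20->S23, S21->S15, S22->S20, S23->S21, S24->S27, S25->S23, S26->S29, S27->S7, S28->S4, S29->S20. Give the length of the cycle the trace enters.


Trace from S0 until a state repeats:
  S0 -> S15 -> S25 -> S23 -> S21 -> S15
S15 first seen at step 1, revisited at step 5.
Cycle length = 5 - 1 = 4

4


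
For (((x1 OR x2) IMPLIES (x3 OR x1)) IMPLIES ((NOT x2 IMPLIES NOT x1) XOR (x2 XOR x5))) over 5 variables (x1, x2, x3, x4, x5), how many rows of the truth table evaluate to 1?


Formula: (((x1 OR x2) IMPLIES (x3 OR x1)) IMPLIES ((NOT x2 IMPLIES NOT x1) XOR (x2 XOR x5))) over 5 vars (32 rows)
Evaluate each row (x1, x2, x3, x4, x5 as bits, MSB first):
  row 0 [00000]: (((0 OR 0) IMPLIES (0 OR 0)) IMPLIES ((NOT 0 IMPLIES NOT 0) XOR (0 XOR 0))) -> 1
  row 1 [00001]: (((0 OR 0) IMPLIES (0 OR 0)) IMPLIES ((NOT 0 IMPLIES NOT 0) XOR (0 XOR 1))) -> 0
  row 2 [00010]: (((0 OR 0) IMPLIES (0 OR 0)) IMPLIES ((NOT 0 IMPLIES NOT 0) XOR (0 XOR 0))) -> 1
  row 3 [00011]: (((0 OR 0) IMPLIES (0 OR 0)) IMPLIES ((NOT 0 IMPLIES NOT 0) XOR (0 XOR 1))) -> 0
  row 4 [00100]: (((0 OR 0) IMPLIES (1 OR 0)) IMPLIES ((NOT 0 IMPLIES NOT 0) XOR (0 XOR 0))) -> 1
  row 5 [00101]: (((0 OR 0) IMPLIES (1 OR 0)) IMPLIES ((NOT 0 IMPLIES NOT 0) XOR (0 XOR 1))) -> 0
  row 6 [00110]: (((0 OR 0) IMPLIES (1 OR 0)) IMPLIES ((NOT 0 IMPLIES NOT 0) XOR (0 XOR 0))) -> 1
  row 7 [00111]: (((0 OR 0) IMPLIES (1 OR 0)) IMPLIES ((NOT 0 IMPLIES NOT 0) XOR (0 XOR 1))) -> 0
  row 8 [01000]: (((0 OR 1) IMPLIES (0 OR 0)) IMPLIES ((NOT 1 IMPLIES NOT 0) XOR (1 XOR 0))) -> 1
  row 9 [01001]: (((0 OR 1) IMPLIES (0 OR 0)) IMPLIES ((NOT 1 IMPLIES NOT 0) XOR (1 XOR 1))) -> 1
  row 10 [01010]: (((0 OR 1) IMPLIES (0 OR 0)) IMPLIES ((NOT 1 IMPLIES NOT 0) XOR (1 XOR 0))) -> 1
  row 11 [01011]: (((0 OR 1) IMPLIES (0 OR 0)) IMPLIES ((NOT 1 IMPLIES NOT 0) XOR (1 XOR 1))) -> 1
  row 12 [01100]: (((0 OR 1) IMPLIES (1 OR 0)) IMPLIES ((NOT 1 IMPLIES NOT 0) XOR (1 XOR 0))) -> 0
  row 13 [01101]: (((0 OR 1) IMPLIES (1 OR 0)) IMPLIES ((NOT 1 IMPLIES NOT 0) XOR (1 XOR 1))) -> 1
  row 14 [01110]: (((0 OR 1) IMPLIES (1 OR 0)) IMPLIES ((NOT 1 IMPLIES NOT 0) XOR (1 XOR 0))) -> 0
  row 15 [01111]: (((0 OR 1) IMPLIES (1 OR 0)) IMPLIES ((NOT 1 IMPLIES NOT 0) XOR (1 XOR 1))) -> 1
  row 16 [10000]: (((1 OR 0) IMPLIES (0 OR 1)) IMPLIES ((NOT 0 IMPLIES NOT 1) XOR (0 XOR 0))) -> 0
  row 17 [10001]: (((1 OR 0) IMPLIES (0 OR 1)) IMPLIES ((NOT 0 IMPLIES NOT 1) XOR (0 XOR 1))) -> 1
  row 18 [10010]: (((1 OR 0) IMPLIES (0 OR 1)) IMPLIES ((NOT 0 IMPLIES NOT 1) XOR (0 XOR 0))) -> 0
  row 19 [10011]: (((1 OR 0) IMPLIES (0 OR 1)) IMPLIES ((NOT 0 IMPLIES NOT 1) XOR (0 XOR 1))) -> 1
  row 20 [10100]: (((1 OR 0) IMPLIES (1 OR 1)) IMPLIES ((NOT 0 IMPLIES NOT 1) XOR (0 XOR 0))) -> 0
  row 21 [10101]: (((1 OR 0) IMPLIES (1 OR 1)) IMPLIES ((NOT 0 IMPLIES NOT 1) XOR (0 XOR 1))) -> 1
  row 22 [10110]: (((1 OR 0) IMPLIES (1 OR 1)) IMPLIES ((NOT 0 IMPLIES NOT 1) XOR (0 XOR 0))) -> 0
  row 23 [10111]: (((1 OR 0) IMPLIES (1 OR 1)) IMPLIES ((NOT 0 IMPLIES NOT 1) XOR (0 XOR 1))) -> 1
  row 24 [11000]: (((1 OR 1) IMPLIES (0 OR 1)) IMPLIES ((NOT 1 IMPLIES NOT 1) XOR (1 XOR 0))) -> 0
  row 25 [11001]: (((1 OR 1) IMPLIES (0 OR 1)) IMPLIES ((NOT 1 IMPLIES NOT 1) XOR (1 XOR 1))) -> 1
  row 26 [11010]: (((1 OR 1) IMPLIES (0 OR 1)) IMPLIES ((NOT 1 IMPLIES NOT 1) XOR (1 XOR 0))) -> 0
  row 27 [11011]: (((1 OR 1) IMPLIES (0 OR 1)) IMPLIES ((NOT 1 IMPLIES NOT 1) XOR (1 XOR 1))) -> 1
  row 28 [11100]: (((1 OR 1) IMPLIES (1 OR 1)) IMPLIES ((NOT 1 IMPLIES NOT 1) XOR (1 XOR 0))) -> 0
  row 29 [11101]: (((1 OR 1) IMPLIES (1 OR 1)) IMPLIES ((NOT 1 IMPLIES NOT 1) XOR (1 XOR 1))) -> 1
  row 30 [11110]: (((1 OR 1) IMPLIES (1 OR 1)) IMPLIES ((NOT 1 IMPLIES NOT 1) XOR (1 XOR 0))) -> 0
  row 31 [11111]: (((1 OR 1) IMPLIES (1 OR 1)) IMPLIES ((NOT 1 IMPLIES NOT 1) XOR (1 XOR 1))) -> 1
Full result column, 8 rows per line (x1,x2 fixed per line; x3,x4,x5 runs 000..111 left to right):
  rows 0-7 [x1,x2=00]: 10101010  (ones: 4)
  rows 8-15 [x1,x2=01]: 11110101  (ones: 6)
  rows 16-23 [x1,x2=10]: 01010101  (ones: 4)
  rows 24-31 [x1,x2=11]: 01010101  (ones: 4)
Count of 1-rows = 4+6+4+4 = 18

18


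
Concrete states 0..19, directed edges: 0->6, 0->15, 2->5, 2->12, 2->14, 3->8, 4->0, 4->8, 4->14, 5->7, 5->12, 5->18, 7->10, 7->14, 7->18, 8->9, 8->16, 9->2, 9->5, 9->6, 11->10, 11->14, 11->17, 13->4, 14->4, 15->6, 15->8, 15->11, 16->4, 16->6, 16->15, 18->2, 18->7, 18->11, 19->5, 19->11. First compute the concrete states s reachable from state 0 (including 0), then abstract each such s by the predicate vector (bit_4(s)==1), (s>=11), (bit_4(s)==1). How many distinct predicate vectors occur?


BFS from 0:
Concrete reachable: {0, 2, 4, 5, 6, 7, 8, 9, 10, 11, 12, 14, 15, 16, 17, 18}
Abstract via predicates (bit_4(s)==1), (s>=11), (bit_4(s)==1):
  (0,0,0) <- {0, 2, 4, 5, 6, 7, 8, 9, 10}
  (0,1,0) <- {11, 12, 14, 15}
  (1,1,1) <- {16, 17, 18}
Distinct abstract states = 3

3


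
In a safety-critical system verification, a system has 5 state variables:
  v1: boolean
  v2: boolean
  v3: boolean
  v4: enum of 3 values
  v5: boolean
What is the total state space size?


State space = product of domain sizes of all variables.
Domain sizes:
  v1 (boolean): 2
  v2 (boolean): 2
  v3 (boolean): 2
  v4 (enum of 3 values): 3
  v5 (boolean): 2
Product = 2 * 2 * 2 * 3 * 2 = 48

48


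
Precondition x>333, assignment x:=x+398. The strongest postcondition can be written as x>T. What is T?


Formula: sp(P, x:=E) = exists old_x. (x = E[old_x/x]) AND P[old_x/x] (old_x is the value of x before the assignment; eliminate old_x by solving x = E[old_x/x] for old_x)
Step 1: Precondition P: x>333, i.e. old_x > 333
Step 2: Assignment gives x = old_x + 398, so old_x = x - 398
Step 3: Substitute into P: x - 398 > 333
Step 4: Simplify: x > 333+398 = 731

731


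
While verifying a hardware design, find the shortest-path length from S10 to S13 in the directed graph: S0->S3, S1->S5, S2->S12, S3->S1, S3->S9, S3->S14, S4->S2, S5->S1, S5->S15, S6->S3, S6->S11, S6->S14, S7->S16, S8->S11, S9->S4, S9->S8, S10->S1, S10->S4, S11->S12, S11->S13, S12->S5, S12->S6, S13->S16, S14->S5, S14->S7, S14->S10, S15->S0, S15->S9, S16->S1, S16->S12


BFS layer-by-layer from S10:
  dist 0: {S10}
  dist 1: {S1, S4}
  dist 2: {S2, S5}
  dist 3: {S12, S15}
  dist 4: {S0, S6, S9}
  dist 5: {S3, S8, S11, S14}
  dist 6: {S7, S13}
  -> S13 reached at distance 6
Shortest path length = 6

6


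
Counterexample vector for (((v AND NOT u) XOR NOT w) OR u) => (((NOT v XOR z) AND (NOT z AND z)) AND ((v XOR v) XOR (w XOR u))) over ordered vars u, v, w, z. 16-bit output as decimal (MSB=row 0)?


F1 = (((v AND NOT u) XOR NOT w) OR u)
F2 = (((NOT v XOR z) AND (NOT z AND z)) AND ((v XOR v) XOR (w XOR u)))
Counterexample to F1=>F2 is where F1=1 and F2=0.
Evaluate each row (bits = u,v,w,z, MSB first):
  row 0 [0000]: F1=1 F2=0 -> F1&~F2 -> 1
  row 1 [0001]: F1=1 F2=0 -> F1&~F2 -> 1
  row 2 [0010]: F1=0 F2=0 -> F1&~F2 -> 0
  row 3 [0011]: F1=0 F2=0 -> F1&~F2 -> 0
  row 4 [0100]: F1=0 F2=0 -> F1&~F2 -> 0
  row 5 [0101]: F1=0 F2=0 -> F1&~F2 -> 0
  row 6 [0110]: F1=1 F2=0 -> F1&~F2 -> 1
  row 7 [0111]: F1=1 F2=0 -> F1&~F2 -> 1
  row 8 [1000]: F1=1 F2=0 -> F1&~F2 -> 1
  row 9 [1001]: F1=1 F2=0 -> F1&~F2 -> 1
  row 10 [1010]: F1=1 F2=0 -> F1&~F2 -> 1
  row 11 [1011]: F1=1 F2=0 -> F1&~F2 -> 1
  row 12 [1100]: F1=1 F2=0 -> F1&~F2 -> 1
  row 13 [1101]: F1=1 F2=0 -> F1&~F2 -> 1
  row 14 [1110]: F1=1 F2=0 -> F1&~F2 -> 1
  row 15 [1111]: F1=1 F2=0 -> F1&~F2 -> 1
Full result column, 4 rows per line (u,v fixed per line; w,z runs 00..11 left to right):
  rows 0-3 [u,v=00]: 1100  = hex C
  rows 4-7 [u,v=01]: 0011  = hex 3
  rows 8-11 [u,v=10]: 1111  = hex F
  rows 12-15 [u,v=11]: 1111  = hex F
Counterexample vector (row 0 .. row 15) = 1100001111111111
Output column grouped in 4s = 1100 0011 1111 1111 = 0xC3FF
Convert to decimal digit by digit (value = value*16 + digit):
  C -> 12
  12*16 + 3 = 195
  195*16 + 15 (F) = 3135
  3135*16 + 15 (F) = 50175
Decimal = 50175

50175


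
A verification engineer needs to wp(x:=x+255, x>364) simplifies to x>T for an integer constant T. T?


Formula: wp(x:=E, P) = P[E/x] (substitute E for x in postcondition)
Step 1: Postcondition: x>364
Step 2: Substitute x+255 for x: x+255>364
Step 3: Solve for x: x > 364-255 = 109

109


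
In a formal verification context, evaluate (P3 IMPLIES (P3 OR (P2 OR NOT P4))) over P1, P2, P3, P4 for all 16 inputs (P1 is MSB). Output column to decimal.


Formula: (P3 IMPLIES (P3 OR (P2 OR NOT P4))) over P1, P2, P3, P4 (16 rows)
Evaluate each row (bits = P1,P2,P3,P4, MSB first):
  row 0 [0000]: (0 IMPLIES (0 OR (0 OR NOT 0))) -> 1
  row 1 [0001]: (0 IMPLIES (0 OR (0 OR NOT 1))) -> 1
  row 2 [0010]: (1 IMPLIES (1 OR (0 OR NOT 0))) -> 1
  row 3 [0011]: (1 IMPLIES (1 OR (0 OR NOT 1))) -> 1
  row 4 [0100]: (0 IMPLIES (0 OR (1 OR NOT 0))) -> 1
  row 5 [0101]: (0 IMPLIES (0 OR (1 OR NOT 1))) -> 1
  row 6 [0110]: (1 IMPLIES (1 OR (1 OR NOT 0))) -> 1
  row 7 [0111]: (1 IMPLIES (1 OR (1 OR NOT 1))) -> 1
  row 8 [1000]: (0 IMPLIES (0 OR (0 OR NOT 0))) -> 1
  row 9 [1001]: (0 IMPLIES (0 OR (0 OR NOT 1))) -> 1
  row 10 [1010]: (1 IMPLIES (1 OR (0 OR NOT 0))) -> 1
  row 11 [1011]: (1 IMPLIES (1 OR (0 OR NOT 1))) -> 1
  row 12 [1100]: (0 IMPLIES (0 OR (1 OR NOT 0))) -> 1
  row 13 [1101]: (0 IMPLIES (0 OR (1 OR NOT 1))) -> 1
  row 14 [1110]: (1 IMPLIES (1 OR (1 OR NOT 0))) -> 1
  row 15 [1111]: (1 IMPLIES (1 OR (1 OR NOT 1))) -> 1
Full result column, 4 rows per line (P1,P2 fixed per line; P3,P4 runs 00..11 left to right):
  rows 0-3 [P1,P2=00]: 1111  = hex F
  rows 4-7 [P1,P2=01]: 1111  = hex F
  rows 8-11 [P1,P2=10]: 1111  = hex F
  rows 12-15 [P1,P2=11]: 1111  = hex F
Output column (row 0 .. row 15) = 1111111111111111
Output column grouped in 4s = 1111 1111 1111 1111 = 0xFFFF
Convert to decimal digit by digit (value = value*16 + digit):
  F -> 15
  15*16 + 15 (F) = 255
  255*16 + 15 (F) = 4095
  4095*16 + 15 (F) = 65535
Decimal = 65535

65535


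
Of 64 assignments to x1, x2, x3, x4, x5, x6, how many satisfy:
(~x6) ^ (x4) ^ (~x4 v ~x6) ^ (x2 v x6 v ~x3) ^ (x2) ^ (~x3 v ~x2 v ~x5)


CNF with 6 clauses over 6 vars (64 assignments).
An assignment satisfies CNF iff every clause has >=1 true literal.
Check each row (bits = x1,x2,x3,x4,x5,x6; clause T/F shown):
  row 0 [000000]: clauses=TFTTFT -> 0
  row 1 [000001]: clauses=FFTTFT -> 0
  row 2 [000010]: clauses=TFTTFT -> 0
  row 3 [000011]: clauses=FFTTFT -> 0
  row 4 [000100]: clauses=TTTTFT -> 0
  (every remaining row is evaluated the same way; all 64 results are listed next)
Full result column, 8 rows per line (x1,x2,x3 fixed per line; x4,x5,x6 runs 000..111 left to right):
  rows 0-7 [x1,x2,x3=000]: 00000000  (ones: 0)
  rows 8-15 [x1,x2,x3=001]: 00000000  (ones: 0)
  rows 16-23 [x1,x2,x3=010]: 00001010  (ones: 2)
  rows 24-31 [x1,x2,x3=011]: 00001000  (ones: 1)
  rows 32-39 [x1,x2,x3=100]: 00000000  (ones: 0)
  rows 40-47 [x1,x2,x3=101]: 00000000  (ones: 0)
  rows 48-55 [x1,x2,x3=110]: 00001010  (ones: 2)
  rows 56-63 [x1,x2,x3=111]: 00001000  (ones: 1)
Satisfying assignments = 0+0+2+1+0+0+2+1 = 6

6


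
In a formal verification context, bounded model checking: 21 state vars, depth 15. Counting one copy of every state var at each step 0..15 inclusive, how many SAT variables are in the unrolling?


BMC unrolls to depth k, creating one copy of each state var for steps 0..k.
Step count = 15 + 1 = 16 (steps 0 through 15)
Vars per step = 21
Total = 21 * 16 = 336

336


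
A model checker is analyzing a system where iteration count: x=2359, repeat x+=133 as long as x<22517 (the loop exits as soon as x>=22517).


Step 1: x goes from 2359 toward 22517 by 133; the body runs while x<22517, so iterations = ceil((bound-start)/step)
Step 2: Distance=20158
Step 3: ceil(20158/133)=152

152


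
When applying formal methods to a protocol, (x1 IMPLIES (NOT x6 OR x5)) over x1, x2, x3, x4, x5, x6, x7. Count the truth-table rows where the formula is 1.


Formula: (x1 IMPLIES (NOT x6 OR x5)) over 7 vars (128 rows)
Evaluate each row (x1, x2, x3, x4, x5, x6, x7 as bits, MSB first):
  row 0 [0000000]: (0 IMPLIES (NOT 0 OR 0)) -> 1
  row 1 [0000001]: (0 IMPLIES (NOT 0 OR 0)) -> 1
  row 2 [0000010]: (0 IMPLIES (NOT 1 OR 0)) -> 1
  row 3 [0000011]: (0 IMPLIES (NOT 1 OR 0)) -> 1
  row 4 [0000100]: (0 IMPLIES (NOT 0 OR 1)) -> 1
  (every remaining row is evaluated the same way; all 128 results are listed next)
Full result column, 8 rows per line (x1,x2,x3,x4 fixed per line; x5,x6,x7 runs 000..111 left to right):
  rows 0-7 [x1,x2,x3,x4=0000]: 11111111  (ones: 8)
  rows 8-15 [x1,x2,x3,x4=0001]: 11111111  (ones: 8)
  rows 16-23 [x1,x2,x3,x4=0010]: 11111111  (ones: 8)
  rows 24-31 [x1,x2,x3,x4=0011]: 11111111  (ones: 8)
  rows 32-39 [x1,x2,x3,x4=0100]: 11111111  (ones: 8)
  rows 40-47 [x1,x2,x3,x4=0101]: 11111111  (ones: 8)
  rows 48-55 [x1,x2,x3,x4=0110]: 11111111  (ones: 8)
  rows 56-63 [x1,x2,x3,x4=0111]: 11111111  (ones: 8)
  rows 64-71 [x1,x2,x3,x4=1000]: 11001111  (ones: 6)
  rows 72-79 [x1,x2,x3,x4=1001]: 11001111  (ones: 6)
  rows 80-87 [x1,x2,x3,x4=1010]: 11001111  (ones: 6)
  rows 88-95 [x1,x2,x3,x4=1011]: 11001111  (ones: 6)
  rows 96-103 [x1,x2,x3,x4=1100]: 11001111  (ones: 6)
  rows 104-111 [x1,x2,x3,x4=1101]: 11001111  (ones: 6)
  rows 112-119 [x1,x2,x3,x4=1110]: 11001111  (ones: 6)
  rows 120-127 [x1,x2,x3,x4=1111]: 11001111  (ones: 6)
Count of 1-rows = 8+8+8+8+8+8+8+8+6+6+6+6+6+6+6+6 = 112

112


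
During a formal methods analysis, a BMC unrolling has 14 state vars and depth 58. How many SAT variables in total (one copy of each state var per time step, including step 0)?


BMC unrolls to depth k, creating one copy of each state var for steps 0..k.
Step count = 58 + 1 = 59 (steps 0 through 58)
Vars per step = 14
Total = 14 * 59 = 826

826


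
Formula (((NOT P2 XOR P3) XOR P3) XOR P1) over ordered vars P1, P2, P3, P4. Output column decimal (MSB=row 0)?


Formula: (((NOT P2 XOR P3) XOR P3) XOR P1) over P1, P2, P3, P4 (16 rows)
Evaluate each row (bits = P1,P2,P3,P4, MSB first):
  row 0 [0000]: (((NOT 0 XOR 0) XOR 0) XOR 0) -> 1
  row 1 [0001]: (((NOT 0 XOR 0) XOR 0) XOR 0) -> 1
  row 2 [0010]: (((NOT 0 XOR 1) XOR 1) XOR 0) -> 1
  row 3 [0011]: (((NOT 0 XOR 1) XOR 1) XOR 0) -> 1
  row 4 [0100]: (((NOT 1 XOR 0) XOR 0) XOR 0) -> 0
  row 5 [0101]: (((NOT 1 XOR 0) XOR 0) XOR 0) -> 0
  row 6 [0110]: (((NOT 1 XOR 1) XOR 1) XOR 0) -> 0
  row 7 [0111]: (((NOT 1 XOR 1) XOR 1) XOR 0) -> 0
  row 8 [1000]: (((NOT 0 XOR 0) XOR 0) XOR 1) -> 0
  row 9 [1001]: (((NOT 0 XOR 0) XOR 0) XOR 1) -> 0
  row 10 [1010]: (((NOT 0 XOR 1) XOR 1) XOR 1) -> 0
  row 11 [1011]: (((NOT 0 XOR 1) XOR 1) XOR 1) -> 0
  row 12 [1100]: (((NOT 1 XOR 0) XOR 0) XOR 1) -> 1
  row 13 [1101]: (((NOT 1 XOR 0) XOR 0) XOR 1) -> 1
  row 14 [1110]: (((NOT 1 XOR 1) XOR 1) XOR 1) -> 1
  row 15 [1111]: (((NOT 1 XOR 1) XOR 1) XOR 1) -> 1
Full result column, 4 rows per line (P1,P2 fixed per line; P3,P4 runs 00..11 left to right):
  rows 0-3 [P1,P2=00]: 1111  = hex F
  rows 4-7 [P1,P2=01]: 0000  = hex 0
  rows 8-11 [P1,P2=10]: 0000  = hex 0
  rows 12-15 [P1,P2=11]: 1111  = hex F
Output column (row 0 .. row 15) = 1111000000001111
Output column grouped in 4s = 1111 0000 0000 1111 = 0xF00F
Convert to decimal digit by digit (value = value*16 + digit):
  F -> 15
  15*16 + 0 = 240
  240*16 + 0 = 3840
  3840*16 + 15 (F) = 61455
Decimal = 61455

61455


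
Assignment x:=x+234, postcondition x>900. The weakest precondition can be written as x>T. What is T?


Formula: wp(x:=E, P) = P[E/x] (substitute E for x in postcondition)
Step 1: Postcondition: x>900
Step 2: Substitute x+234 for x: x+234>900
Step 3: Solve for x: x > 900-234 = 666

666


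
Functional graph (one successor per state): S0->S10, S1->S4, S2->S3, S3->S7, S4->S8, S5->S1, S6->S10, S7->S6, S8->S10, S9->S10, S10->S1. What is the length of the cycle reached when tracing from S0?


Trace from S0 until a state repeats:
  S0 -> S10 -> S1 -> S4 -> S8 -> S10
S10 first seen at step 1, revisited at step 5.
Cycle length = 5 - 1 = 4

4


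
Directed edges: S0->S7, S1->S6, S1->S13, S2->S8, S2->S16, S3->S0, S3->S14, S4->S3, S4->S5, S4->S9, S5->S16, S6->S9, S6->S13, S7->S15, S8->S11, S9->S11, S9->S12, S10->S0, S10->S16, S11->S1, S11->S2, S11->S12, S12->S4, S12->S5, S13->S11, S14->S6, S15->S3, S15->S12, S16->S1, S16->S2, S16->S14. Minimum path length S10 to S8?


BFS layer-by-layer from S10:
  dist 0: {S10}
  dist 1: {S0, S16}
  dist 2: {S1, S2, S7, S14}
  dist 3: {S6, S8, S13, S15}
  -> S8 reached at distance 3
Shortest path length = 3

3


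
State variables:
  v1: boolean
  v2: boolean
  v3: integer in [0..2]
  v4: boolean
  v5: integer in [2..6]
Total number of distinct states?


State space = product of domain sizes of all variables.
Domain sizes:
  v1 (boolean): 2
  v2 (boolean): 2
  v3 (integer in [0..2]): 3
  v4 (boolean): 2
  v5 (integer in [2..6]): 5
Product = 2 * 2 * 3 * 2 * 5 = 120

120


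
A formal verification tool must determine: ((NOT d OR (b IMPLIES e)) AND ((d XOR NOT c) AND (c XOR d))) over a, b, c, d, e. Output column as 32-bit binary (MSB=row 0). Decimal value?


Formula: ((NOT d OR (b IMPLIES e)) AND ((d XOR NOT c) AND (c XOR d))) over a, b, c, d, e (32 rows)
Evaluate each row (bits = a,b,c,d,e, MSB first):
  row 0 [00000]: ((NOT 0 OR (0 IMPLIES 0)) AND ((0 XOR NOT 0) AND (0 XOR 0))) -> 0
  row 1 [00001]: ((NOT 0 OR (0 IMPLIES 1)) AND ((0 XOR NOT 0) AND (0 XOR 0))) -> 0
  row 2 [00010]: ((NOT 1 OR (0 IMPLIES 0)) AND ((1 XOR NOT 0) AND (0 XOR 1))) -> 0
  row 3 [00011]: ((NOT 1 OR (0 IMPLIES 1)) AND ((1 XOR NOT 0) AND (0 XOR 1))) -> 0
  row 4 [00100]: ((NOT 0 OR (0 IMPLIES 0)) AND ((0 XOR NOT 1) AND (1 XOR 0))) -> 0
  row 5 [00101]: ((NOT 0 OR (0 IMPLIES 1)) AND ((0 XOR NOT 1) AND (1 XOR 0))) -> 0
  row 6 [00110]: ((NOT 1 OR (0 IMPLIES 0)) AND ((1 XOR NOT 1) AND (1 XOR 1))) -> 0
  row 7 [00111]: ((NOT 1 OR (0 IMPLIES 1)) AND ((1 XOR NOT 1) AND (1 XOR 1))) -> 0
  row 8 [01000]: ((NOT 0 OR (1 IMPLIES 0)) AND ((0 XOR NOT 0) AND (0 XOR 0))) -> 0
  row 9 [01001]: ((NOT 0 OR (1 IMPLIES 1)) AND ((0 XOR NOT 0) AND (0 XOR 0))) -> 0
  row 10 [01010]: ((NOT 1 OR (1 IMPLIES 0)) AND ((1 XOR NOT 0) AND (0 XOR 1))) -> 0
  row 11 [01011]: ((NOT 1 OR (1 IMPLIES 1)) AND ((1 XOR NOT 0) AND (0 XOR 1))) -> 0
  row 12 [01100]: ((NOT 0 OR (1 IMPLIES 0)) AND ((0 XOR NOT 1) AND (1 XOR 0))) -> 0
  row 13 [01101]: ((NOT 0 OR (1 IMPLIES 1)) AND ((0 XOR NOT 1) AND (1 XOR 0))) -> 0
  row 14 [01110]: ((NOT 1 OR (1 IMPLIES 0)) AND ((1 XOR NOT 1) AND (1 XOR 1))) -> 0
  row 15 [01111]: ((NOT 1 OR (1 IMPLIES 1)) AND ((1 XOR NOT 1) AND (1 XOR 1))) -> 0
  row 16 [10000]: ((NOT 0 OR (0 IMPLIES 0)) AND ((0 XOR NOT 0) AND (0 XOR 0))) -> 0
  row 17 [10001]: ((NOT 0 OR (0 IMPLIES 1)) AND ((0 XOR NOT 0) AND (0 XOR 0))) -> 0
  row 18 [10010]: ((NOT 1 OR (0 IMPLIES 0)) AND ((1 XOR NOT 0) AND (0 XOR 1))) -> 0
  row 19 [10011]: ((NOT 1 OR (0 IMPLIES 1)) AND ((1 XOR NOT 0) AND (0 XOR 1))) -> 0
  row 20 [10100]: ((NOT 0 OR (0 IMPLIES 0)) AND ((0 XOR NOT 1) AND (1 XOR 0))) -> 0
  row 21 [10101]: ((NOT 0 OR (0 IMPLIES 1)) AND ((0 XOR NOT 1) AND (1 XOR 0))) -> 0
  row 22 [10110]: ((NOT 1 OR (0 IMPLIES 0)) AND ((1 XOR NOT 1) AND (1 XOR 1))) -> 0
  row 23 [10111]: ((NOT 1 OR (0 IMPLIES 1)) AND ((1 XOR NOT 1) AND (1 XOR 1))) -> 0
  row 24 [11000]: ((NOT 0 OR (1 IMPLIES 0)) AND ((0 XOR NOT 0) AND (0 XOR 0))) -> 0
  row 25 [11001]: ((NOT 0 OR (1 IMPLIES 1)) AND ((0 XOR NOT 0) AND (0 XOR 0))) -> 0
  row 26 [11010]: ((NOT 1 OR (1 IMPLIES 0)) AND ((1 XOR NOT 0) AND (0 XOR 1))) -> 0
  row 27 [11011]: ((NOT 1 OR (1 IMPLIES 1)) AND ((1 XOR NOT 0) AND (0 XOR 1))) -> 0
  row 28 [11100]: ((NOT 0 OR (1 IMPLIES 0)) AND ((0 XOR NOT 1) AND (1 XOR 0))) -> 0
  row 29 [11101]: ((NOT 0 OR (1 IMPLIES 1)) AND ((0 XOR NOT 1) AND (1 XOR 0))) -> 0
  row 30 [11110]: ((NOT 1 OR (1 IMPLIES 0)) AND ((1 XOR NOT 1) AND (1 XOR 1))) -> 0
  row 31 [11111]: ((NOT 1 OR (1 IMPLIES 1)) AND ((1 XOR NOT 1) AND (1 XOR 1))) -> 0
Full result column, 4 rows per line (a,b,c fixed per line; d,e runs 00..11 left to right):
  rows 0-3 [a,b,c=000]: 0000  = hex 0
  rows 4-7 [a,b,c=001]: 0000  = hex 0
  rows 8-11 [a,b,c=010]: 0000  = hex 0
  rows 12-15 [a,b,c=011]: 0000  = hex 0
  rows 16-19 [a,b,c=100]: 0000  = hex 0
  rows 20-23 [a,b,c=101]: 0000  = hex 0
  rows 24-27 [a,b,c=110]: 0000  = hex 0
  rows 28-31 [a,b,c=111]: 0000  = hex 0
Output column (row 0 .. row 31) = 00000000000000000000000000000000
Output column grouped in 4s = 0000 0000 0000 0000 0000 0000 0000 0000 = 0x00000000
Convert to decimal digit by digit (value = value*16 + digit):
  0 -> 0
  0*16 + 0 = 0
  0*16 + 0 = 0
  0*16 + 0 = 0
  0*16 + 0 = 0
  0*16 + 0 = 0
  0*16 + 0 = 0
  0*16 + 0 = 0
Decimal = 0

0


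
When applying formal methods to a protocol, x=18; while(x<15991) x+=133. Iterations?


Step 1: x goes from 18 toward 15991 by 133; the body runs while x<15991, so iterations = ceil((bound-start)/step)
Step 2: Distance=15973
Step 3: ceil(15973/133)=121

121


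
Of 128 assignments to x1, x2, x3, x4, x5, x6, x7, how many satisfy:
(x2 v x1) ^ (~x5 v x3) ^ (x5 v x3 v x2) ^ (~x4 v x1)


CNF with 4 clauses over 7 vars (128 assignments).
An assignment satisfies CNF iff every clause has >=1 true literal.
Check each row (bits = x1,x2,x3,x4,x5,x6,x7; clause T/F shown):
  row 0 [0000000]: clauses=FTFT -> 0
  row 1 [0000001]: clauses=FTFT -> 0
  row 2 [0000010]: clauses=FTFT -> 0
  row 3 [0000011]: clauses=FTFT -> 0
  row 4 [0000100]: clauses=FFTT -> 0
  (every remaining row is evaluated the same way; all 128 results are listed next)
Full result column, 8 rows per line (x1,x2,x3,x4 fixed per line; x5,x6,x7 runs 000..111 left to right):
  rows 0-7 [x1,x2,x3,x4=0000]: 00000000  (ones: 0)
  rows 8-15 [x1,x2,x3,x4=0001]: 00000000  (ones: 0)
  rows 16-23 [x1,x2,x3,x4=0010]: 00000000  (ones: 0)
  rows 24-31 [x1,x2,x3,x4=0011]: 00000000  (ones: 0)
  rows 32-39 [x1,x2,x3,x4=0100]: 11110000  (ones: 4)
  rows 40-47 [x1,x2,x3,x4=0101]: 00000000  (ones: 0)
  rows 48-55 [x1,x2,x3,x4=0110]: 11111111  (ones: 8)
  rows 56-63 [x1,x2,x3,x4=0111]: 00000000  (ones: 0)
  rows 64-71 [x1,x2,x3,x4=1000]: 00000000  (ones: 0)
  rows 72-79 [x1,x2,x3,x4=1001]: 00000000  (ones: 0)
  rows 80-87 [x1,x2,x3,x4=1010]: 11111111  (ones: 8)
  rows 88-95 [x1,x2,x3,x4=1011]: 11111111  (ones: 8)
  rows 96-103 [x1,x2,x3,x4=1100]: 11110000  (ones: 4)
  rows 104-111 [x1,x2,x3,x4=1101]: 11110000  (ones: 4)
  rows 112-119 [x1,x2,x3,x4=1110]: 11111111  (ones: 8)
  rows 120-127 [x1,x2,x3,x4=1111]: 11111111  (ones: 8)
Satisfying assignments = 0+0+0+0+4+0+8+0+0+0+8+8+4+4+8+8 = 52

52


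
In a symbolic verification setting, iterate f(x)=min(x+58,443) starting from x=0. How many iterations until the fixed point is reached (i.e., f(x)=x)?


Step 1: x=0, cap=443, increment=58
Step 2: x grows by 58 each step until capped at 443; fixed point is x=443
Step 3: iterations = ceil(443/58) = 8

8


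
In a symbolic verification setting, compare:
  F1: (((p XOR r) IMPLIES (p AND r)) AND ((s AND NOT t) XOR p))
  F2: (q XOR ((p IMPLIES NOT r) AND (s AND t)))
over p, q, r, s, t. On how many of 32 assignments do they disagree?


F1 = (((p XOR r) IMPLIES (p AND r)) AND ((s AND NOT t) XOR p))
F2 = (q XOR ((p IMPLIES NOT r) AND (s AND t)))
Evaluate both on each of 32 rows (bits = p,q,r,s,t):
  row 0 [00000]: F1=0 F2=0 -> 0
  row 1 [00001]: F1=0 F2=0 -> 0
  row 2 [00010]: F1=1 F2=0 (differ) -> 1
  row 3 [00011]: F1=0 F2=1 (differ) -> 1
  row 4 [00100]: F1=0 F2=0 -> 0
  row 5 [00101]: F1=0 F2=0 -> 0
  row 6 [00110]: F1=0 F2=0 -> 0
  row 7 [00111]: F1=0 F2=1 (differ) -> 1
  row 8 [01000]: F1=0 F2=1 (differ) -> 1
  row 9 [01001]: F1=0 F2=1 (differ) -> 1
  row 10 [01010]: F1=1 F2=1 -> 0
  row 11 [01011]: F1=0 F2=0 -> 0
  row 12 [01100]: F1=0 F2=1 (differ) -> 1
  row 13 [01101]: F1=0 F2=1 (differ) -> 1
  row 14 [01110]: F1=0 F2=1 (differ) -> 1
  row 15 [01111]: F1=0 F2=0 -> 0
  row 16 [10000]: F1=0 F2=0 -> 0
  row 17 [10001]: F1=0 F2=0 -> 0
  row 18 [10010]: F1=0 F2=0 -> 0
  row 19 [10011]: F1=0 F2=1 (differ) -> 1
  row 20 [10100]: F1=1 F2=0 (differ) -> 1
  row 21 [10101]: F1=1 F2=0 (differ) -> 1
  row 22 [10110]: F1=0 F2=0 -> 0
  row 23 [10111]: F1=1 F2=0 (differ) -> 1
  row 24 [11000]: F1=0 F2=1 (differ) -> 1
  row 25 [11001]: F1=0 F2=1 (differ) -> 1
  row 26 [11010]: F1=0 F2=1 (differ) -> 1
  row 27 [11011]: F1=0 F2=0 -> 0
  row 28 [11100]: F1=1 F2=1 -> 0
  row 29 [11101]: F1=1 F2=1 -> 0
  row 30 [11110]: F1=0 F2=1 (differ) -> 1
  row 31 [11111]: F1=1 F2=1 -> 0
Full result column, 8 rows per line (p,q fixed per line; r,s,t runs 000..111 left to right):
  rows 0-7 [p,q=00]: 00110001  (ones: 3)
  rows 8-15 [p,q=01]: 11001110  (ones: 5)
  rows 16-23 [p,q=10]: 00011101  (ones: 4)
  rows 24-31 [p,q=11]: 11100010  (ones: 4)
Disagreements = 3+5+4+4 = 16

16


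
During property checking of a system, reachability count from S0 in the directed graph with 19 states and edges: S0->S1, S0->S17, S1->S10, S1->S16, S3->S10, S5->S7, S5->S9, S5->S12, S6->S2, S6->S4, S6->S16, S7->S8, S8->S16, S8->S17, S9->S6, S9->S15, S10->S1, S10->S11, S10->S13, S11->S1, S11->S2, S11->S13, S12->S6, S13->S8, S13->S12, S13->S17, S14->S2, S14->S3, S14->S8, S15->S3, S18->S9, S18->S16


BFS from S0:
  layer 0: {S0}
  layer 1: {S1, S17}
  layer 2: {S10, S16}
  layer 3: {S11, S13}
  layer 4: {S2, S8, S12}
  layer 5: {S6}
  layer 6: {S4}
Reachable set: {S0, S1, S2, S4, S6, S8, S10, S11, S12, S13, S16, S17}
Count = 12

12


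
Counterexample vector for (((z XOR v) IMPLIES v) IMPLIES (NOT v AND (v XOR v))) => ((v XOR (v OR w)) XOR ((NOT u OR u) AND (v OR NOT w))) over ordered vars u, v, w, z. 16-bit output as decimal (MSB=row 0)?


F1 = (((z XOR v) IMPLIES v) IMPLIES (NOT v AND (v XOR v)))
F2 = ((v XOR (v OR w)) XOR ((NOT u OR u) AND (v OR NOT w)))
Counterexample to F1=>F2 is where F1=1 and F2=0.
Evaluate each row (bits = u,v,w,z, MSB first):
  row 0 [0000]: F1=0 F2=1 -> F1&~F2 -> 0
  row 1 [0001]: F1=1 F2=1 -> F1&~F2 -> 0
  row 2 [0010]: F1=0 F2=1 -> F1&~F2 -> 0
  row 3 [0011]: F1=1 F2=1 -> F1&~F2 -> 0
  row 4 [0100]: F1=0 F2=1 -> F1&~F2 -> 0
  row 5 [0101]: F1=0 F2=1 -> F1&~F2 -> 0
  row 6 [0110]: F1=0 F2=1 -> F1&~F2 -> 0
  row 7 [0111]: F1=0 F2=1 -> F1&~F2 -> 0
  row 8 [1000]: F1=0 F2=1 -> F1&~F2 -> 0
  row 9 [1001]: F1=1 F2=1 -> F1&~F2 -> 0
  row 10 [1010]: F1=0 F2=1 -> F1&~F2 -> 0
  row 11 [1011]: F1=1 F2=1 -> F1&~F2 -> 0
  row 12 [1100]: F1=0 F2=1 -> F1&~F2 -> 0
  row 13 [1101]: F1=0 F2=1 -> F1&~F2 -> 0
  row 14 [1110]: F1=0 F2=1 -> F1&~F2 -> 0
  row 15 [1111]: F1=0 F2=1 -> F1&~F2 -> 0
Full result column, 4 rows per line (u,v fixed per line; w,z runs 00..11 left to right):
  rows 0-3 [u,v=00]: 0000  = hex 0
  rows 4-7 [u,v=01]: 0000  = hex 0
  rows 8-11 [u,v=10]: 0000  = hex 0
  rows 12-15 [u,v=11]: 0000  = hex 0
Counterexample vector (row 0 .. row 15) = 0000000000000000
Output column grouped in 4s = 0000 0000 0000 0000 = 0x0000
Convert to decimal digit by digit (value = value*16 + digit):
  0 -> 0
  0*16 + 0 = 0
  0*16 + 0 = 0
  0*16 + 0 = 0
Decimal = 0

0


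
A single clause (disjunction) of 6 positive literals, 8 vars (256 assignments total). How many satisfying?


Step 1: Total=2^8=256
Step 2: Unsat when all 6 false: 2^2=4
Step 3: Sat=256-4=252

252


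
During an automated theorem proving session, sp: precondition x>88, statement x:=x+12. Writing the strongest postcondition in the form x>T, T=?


Formula: sp(P, x:=E) = exists old_x. (x = E[old_x/x]) AND P[old_x/x] (old_x is the value of x before the assignment; eliminate old_x by solving x = E[old_x/x] for old_x)
Step 1: Precondition P: x>88, i.e. old_x > 88
Step 2: Assignment gives x = old_x + 12, so old_x = x - 12
Step 3: Substitute into P: x - 12 > 88
Step 4: Simplify: x > 88+12 = 100

100


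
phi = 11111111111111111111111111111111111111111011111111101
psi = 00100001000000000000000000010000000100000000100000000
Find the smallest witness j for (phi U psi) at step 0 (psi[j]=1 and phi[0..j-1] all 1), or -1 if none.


(phi U psi) at 0: need smallest j with psi[j]=1 and phi[i]=1 for all i in [0,j).
Scan from step 0:
  step 0: phi=1, psi=0 -> continue
  step 1: phi=1, psi=0 -> continue
  step 2: psi=1 and phi held for [0,2) -> witness found
Witness step = 2

2


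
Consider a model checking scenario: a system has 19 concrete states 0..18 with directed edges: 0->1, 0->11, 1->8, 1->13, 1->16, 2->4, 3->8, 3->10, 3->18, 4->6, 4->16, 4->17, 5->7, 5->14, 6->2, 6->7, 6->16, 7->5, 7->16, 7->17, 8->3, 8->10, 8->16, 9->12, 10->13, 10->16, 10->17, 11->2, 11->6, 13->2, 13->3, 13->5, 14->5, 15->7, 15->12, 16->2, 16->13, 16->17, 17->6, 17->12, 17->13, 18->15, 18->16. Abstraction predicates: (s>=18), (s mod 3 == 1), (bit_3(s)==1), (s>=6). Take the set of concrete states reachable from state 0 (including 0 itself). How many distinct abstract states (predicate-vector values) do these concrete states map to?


BFS from 0:
Concrete reachable: {0, 1, 2, 3, 4, 5, 6, 7, 8, 10, 11, 12, 13, 14, 15, 16, 17, 18}
Abstract via predicates (s>=18), (s mod 3 == 1), (bit_3(s)==1), (s>=6):
  (0,0,0,0) <- {0, 2, 3, 5}
  (0,0,0,1) <- {6, 17}
  (0,0,1,1) <- {8, 11, 12, 14, 15}
  (0,1,0,0) <- {1, 4}
  (0,1,0,1) <- {7, 16}
  (0,1,1,1) <- {10, 13}
  (1,0,0,1) <- {18}
Distinct abstract states = 7

7


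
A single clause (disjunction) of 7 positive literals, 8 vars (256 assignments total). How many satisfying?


Step 1: Total=2^8=256
Step 2: Unsat when all 7 false: 2^1=2
Step 3: Sat=256-2=254

254


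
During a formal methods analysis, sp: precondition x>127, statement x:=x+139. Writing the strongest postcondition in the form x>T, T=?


Formula: sp(P, x:=E) = exists old_x. (x = E[old_x/x]) AND P[old_x/x] (old_x is the value of x before the assignment; eliminate old_x by solving x = E[old_x/x] for old_x)
Step 1: Precondition P: x>127, i.e. old_x > 127
Step 2: Assignment gives x = old_x + 139, so old_x = x - 139
Step 3: Substitute into P: x - 139 > 127
Step 4: Simplify: x > 127+139 = 266

266


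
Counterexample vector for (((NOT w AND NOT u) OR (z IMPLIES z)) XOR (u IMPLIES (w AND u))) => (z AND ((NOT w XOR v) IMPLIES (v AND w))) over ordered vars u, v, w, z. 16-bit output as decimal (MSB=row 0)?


F1 = (((NOT w AND NOT u) OR (z IMPLIES z)) XOR (u IMPLIES (w AND u)))
F2 = (z AND ((NOT w XOR v) IMPLIES (v AND w)))
Counterexample to F1=>F2 is where F1=1 and F2=0.
Evaluate each row (bits = u,v,w,z, MSB first):
  row 0 [0000]: F1=0 F2=0 -> F1&~F2 -> 0
  row 1 [0001]: F1=0 F2=0 -> F1&~F2 -> 0
  row 2 [0010]: F1=0 F2=0 -> F1&~F2 -> 0
  row 3 [0011]: F1=0 F2=1 -> F1&~F2 -> 0
  row 4 [0100]: F1=0 F2=0 -> F1&~F2 -> 0
  row 5 [0101]: F1=0 F2=1 -> F1&~F2 -> 0
  row 6 [0110]: F1=0 F2=0 -> F1&~F2 -> 0
  row 7 [0111]: F1=0 F2=1 -> F1&~F2 -> 0
  row 8 [1000]: F1=1 F2=0 -> F1&~F2 -> 1
  row 9 [1001]: F1=1 F2=0 -> F1&~F2 -> 1
  row 10 [1010]: F1=0 F2=0 -> F1&~F2 -> 0
  row 11 [1011]: F1=0 F2=1 -> F1&~F2 -> 0
  row 12 [1100]: F1=1 F2=0 -> F1&~F2 -> 1
  row 13 [1101]: F1=1 F2=1 -> F1&~F2 -> 0
  row 14 [1110]: F1=0 F2=0 -> F1&~F2 -> 0
  row 15 [1111]: F1=0 F2=1 -> F1&~F2 -> 0
Full result column, 4 rows per line (u,v fixed per line; w,z runs 00..11 left to right):
  rows 0-3 [u,v=00]: 0000  = hex 0
  rows 4-7 [u,v=01]: 0000  = hex 0
  rows 8-11 [u,v=10]: 1100  = hex C
  rows 12-15 [u,v=11]: 1000  = hex 8
Counterexample vector (row 0 .. row 15) = 0000000011001000
Output column grouped in 4s = 0000 0000 1100 1000 = 0x00C8
Convert to decimal digit by digit (value = value*16 + digit):
  0 -> 0
  0*16 + 0 = 0
  0*16 + 12 (C) = 12
  12*16 + 8 = 200
Decimal = 200

200


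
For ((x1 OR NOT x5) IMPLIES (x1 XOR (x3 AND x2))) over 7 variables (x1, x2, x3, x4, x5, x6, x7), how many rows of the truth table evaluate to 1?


Formula: ((x1 OR NOT x5) IMPLIES (x1 XOR (x3 AND x2))) over 7 vars (128 rows)
Evaluate each row (x1, x2, x3, x4, x5, x6, x7 as bits, MSB first):
  row 0 [0000000]: ((0 OR NOT 0) IMPLIES (0 XOR (0 AND 0))) -> 0
  row 1 [0000001]: ((0 OR NOT 0) IMPLIES (0 XOR (0 AND 0))) -> 0
  row 2 [0000010]: ((0 OR NOT 0) IMPLIES (0 XOR (0 AND 0))) -> 0
  row 3 [0000011]: ((0 OR NOT 0) IMPLIES (0 XOR (0 AND 0))) -> 0
  row 4 [0000100]: ((0 OR NOT 1) IMPLIES (0 XOR (0 AND 0))) -> 1
  (every remaining row is evaluated the same way; all 128 results are listed next)
Full result column, 8 rows per line (x1,x2,x3,x4 fixed per line; x5,x6,x7 runs 000..111 left to right):
  rows 0-7 [x1,x2,x3,x4=0000]: 00001111  (ones: 4)
  rows 8-15 [x1,x2,x3,x4=0001]: 00001111  (ones: 4)
  rows 16-23 [x1,x2,x3,x4=0010]: 00001111  (ones: 4)
  rows 24-31 [x1,x2,x3,x4=0011]: 00001111  (ones: 4)
  rows 32-39 [x1,x2,x3,x4=0100]: 00001111  (ones: 4)
  rows 40-47 [x1,x2,x3,x4=0101]: 00001111  (ones: 4)
  rows 48-55 [x1,x2,x3,x4=0110]: 11111111  (ones: 8)
  rows 56-63 [x1,x2,x3,x4=0111]: 11111111  (ones: 8)
  rows 64-71 [x1,x2,x3,x4=1000]: 11111111  (ones: 8)
  rows 72-79 [x1,x2,x3,x4=1001]: 11111111  (ones: 8)
  rows 80-87 [x1,x2,x3,x4=1010]: 11111111  (ones: 8)
  rows 88-95 [x1,x2,x3,x4=1011]: 11111111  (ones: 8)
  rows 96-103 [x1,x2,x3,x4=1100]: 11111111  (ones: 8)
  rows 104-111 [x1,x2,x3,x4=1101]: 11111111  (ones: 8)
  rows 112-119 [x1,x2,x3,x4=1110]: 00000000  (ones: 0)
  rows 120-127 [x1,x2,x3,x4=1111]: 00000000  (ones: 0)
Count of 1-rows = 4+4+4+4+4+4+8+8+8+8+8+8+8+8+0+0 = 88

88


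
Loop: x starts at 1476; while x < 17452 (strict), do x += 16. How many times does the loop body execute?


Step 1: x goes from 1476 toward 17452 by 16; the body runs while x<17452, so iterations = ceil((bound-start)/step)
Step 2: Distance=15976
Step 3: ceil(15976/16)=999

999


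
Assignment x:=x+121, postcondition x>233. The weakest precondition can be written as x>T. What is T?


Formula: wp(x:=E, P) = P[E/x] (substitute E for x in postcondition)
Step 1: Postcondition: x>233
Step 2: Substitute x+121 for x: x+121>233
Step 3: Solve for x: x > 233-121 = 112

112


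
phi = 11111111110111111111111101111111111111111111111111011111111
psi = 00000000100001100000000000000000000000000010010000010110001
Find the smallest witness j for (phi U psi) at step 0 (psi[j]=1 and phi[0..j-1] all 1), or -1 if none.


(phi U psi) at 0: need smallest j with psi[j]=1 and phi[i]=1 for all i in [0,j).
Scan from step 0:
  step 0: phi=1, psi=0 -> continue
  step 1: phi=1, psi=0 -> continue
  step 2: phi=1, psi=0 -> continue
  step 3: phi=1, psi=0 -> continue
  step 8: psi=1 and phi held for [0,8) -> witness found
Witness step = 8

8
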